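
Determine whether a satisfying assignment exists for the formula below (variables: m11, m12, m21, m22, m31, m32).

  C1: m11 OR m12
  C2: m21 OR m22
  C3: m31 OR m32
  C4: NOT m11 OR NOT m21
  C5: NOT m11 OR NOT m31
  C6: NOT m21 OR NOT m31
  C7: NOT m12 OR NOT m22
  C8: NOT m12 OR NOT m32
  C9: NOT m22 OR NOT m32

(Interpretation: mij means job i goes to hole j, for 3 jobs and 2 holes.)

Case m11 = true:
From the singleton clause (NOT m21), m21 = false.
From the singleton clause (m22), m22 = true.
From the singleton clause (NOT m31), m31 = false.
From the singleton clause (m32), m32 = true.
Now (NOT m32) is unsatisfied and unit — conflict.
Undo m11 and try m11 = false.
From the singleton clause (m12), m12 = true.
From the singleton clause (NOT m22), m22 = false.
From the singleton clause (m21), m21 = true.
From the singleton clause (NOT m31), m31 = false.
From the singleton clause (m32), m32 = true.
Now (NOT m32) is unsatisfied and unit — conflict.
Both values of m11 lead to a conflict.
No assignment satisfies every clause.

No, unsatisfiable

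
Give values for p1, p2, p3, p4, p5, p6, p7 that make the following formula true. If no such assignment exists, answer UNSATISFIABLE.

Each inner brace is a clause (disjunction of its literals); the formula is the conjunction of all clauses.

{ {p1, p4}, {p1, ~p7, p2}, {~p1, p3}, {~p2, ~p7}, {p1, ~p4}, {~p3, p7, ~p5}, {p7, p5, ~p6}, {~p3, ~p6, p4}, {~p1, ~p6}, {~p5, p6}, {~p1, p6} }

UNSATISFIABLE

Suppose p1 = 1.
(p3) alone gives p3 = 1.
(~p6) alone gives p6 = 0.
But (p6) is also a unit clause — contradiction.
So p1 must be the other value — set p1 = 0.
(p4) alone gives p4 = 1.
But (~p4) is also a unit clause — contradiction.
Both values of p1 lead to a conflict.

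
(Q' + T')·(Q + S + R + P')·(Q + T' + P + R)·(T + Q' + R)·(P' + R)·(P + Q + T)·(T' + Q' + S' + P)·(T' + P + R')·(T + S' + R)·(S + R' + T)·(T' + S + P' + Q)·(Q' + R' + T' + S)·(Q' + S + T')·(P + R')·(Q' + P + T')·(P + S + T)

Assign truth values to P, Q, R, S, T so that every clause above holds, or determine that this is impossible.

Case Q = 1:
From the singleton clause (T'), T = 0.
From the singleton clause (R), R = 1.
From the singleton clause (S), S = 1.
From the singleton clause (P), P = 1.
Every clause now holds.

P ↦ 1, Q ↦ 1, R ↦ 1, S ↦ 1, T ↦ 0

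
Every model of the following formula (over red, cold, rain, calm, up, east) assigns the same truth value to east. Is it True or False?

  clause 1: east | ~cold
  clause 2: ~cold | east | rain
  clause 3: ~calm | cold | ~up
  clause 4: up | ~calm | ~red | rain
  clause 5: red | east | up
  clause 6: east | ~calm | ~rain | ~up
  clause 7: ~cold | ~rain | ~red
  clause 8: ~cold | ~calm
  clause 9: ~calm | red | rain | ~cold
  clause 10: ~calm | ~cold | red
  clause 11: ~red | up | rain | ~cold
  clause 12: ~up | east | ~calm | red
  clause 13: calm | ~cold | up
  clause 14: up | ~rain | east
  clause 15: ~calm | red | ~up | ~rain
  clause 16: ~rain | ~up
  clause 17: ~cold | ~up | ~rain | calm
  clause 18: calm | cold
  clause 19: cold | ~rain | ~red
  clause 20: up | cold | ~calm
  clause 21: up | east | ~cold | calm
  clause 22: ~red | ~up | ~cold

True

Suppose east = 0.
(~cold) alone gives cold = 0.
(calm) alone gives calm = 1.
(~up) alone gives up = 0.
That conflicts with the unit clause (up).
So every satisfying assignment has east = True.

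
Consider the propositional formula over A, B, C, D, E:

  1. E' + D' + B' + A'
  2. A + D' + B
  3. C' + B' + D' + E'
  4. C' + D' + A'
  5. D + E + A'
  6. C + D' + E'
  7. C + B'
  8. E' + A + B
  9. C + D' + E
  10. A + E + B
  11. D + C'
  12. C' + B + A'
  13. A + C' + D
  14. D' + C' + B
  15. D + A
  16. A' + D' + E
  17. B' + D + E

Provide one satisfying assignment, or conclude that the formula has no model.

Case C = 1:
Unit clause (D) forces D = 1.
Unit clause (A') forces A = 0.
Unit clause (B) forces B = 1.
Unit clause (E') forces E = 0.
This assignment satisfies each clause.

A: 0, B: 1, C: 1, D: 1, E: 0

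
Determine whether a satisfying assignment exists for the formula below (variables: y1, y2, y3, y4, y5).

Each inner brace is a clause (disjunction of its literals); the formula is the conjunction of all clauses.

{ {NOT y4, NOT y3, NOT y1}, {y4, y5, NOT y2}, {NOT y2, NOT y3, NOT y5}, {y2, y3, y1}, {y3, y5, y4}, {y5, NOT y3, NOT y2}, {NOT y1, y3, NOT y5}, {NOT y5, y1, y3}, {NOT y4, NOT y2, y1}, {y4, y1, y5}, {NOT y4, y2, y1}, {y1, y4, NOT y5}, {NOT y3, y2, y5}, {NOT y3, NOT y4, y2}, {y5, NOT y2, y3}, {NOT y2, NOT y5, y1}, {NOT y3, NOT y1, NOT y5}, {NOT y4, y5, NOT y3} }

Satisfiable

Branch on y4: set y4 = true.
Branch on y3: set y3 = false.
Branch on y2: set y2 = false.
(y1) alone gives y1 = true.
(NOT y5) alone gives y5 = false.
All clauses are satisfied.
A satisfying assignment: y1: true; y2: false; y3: false; y4: true; y5: false.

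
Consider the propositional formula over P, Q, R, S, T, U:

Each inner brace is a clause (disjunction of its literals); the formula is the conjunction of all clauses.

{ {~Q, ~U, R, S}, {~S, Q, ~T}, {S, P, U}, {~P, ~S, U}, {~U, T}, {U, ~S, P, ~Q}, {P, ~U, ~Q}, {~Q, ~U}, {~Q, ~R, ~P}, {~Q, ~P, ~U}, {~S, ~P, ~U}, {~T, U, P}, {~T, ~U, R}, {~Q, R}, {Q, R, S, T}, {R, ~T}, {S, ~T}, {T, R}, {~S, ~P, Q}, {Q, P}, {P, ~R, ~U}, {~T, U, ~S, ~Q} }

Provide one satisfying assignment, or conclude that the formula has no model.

Case U = 0:
Case S = 0:
From the singleton clause (P), P = 1.
From the singleton clause (~T), T = 0.
From the singleton clause (R), R = 1.
From the singleton clause (~Q), Q = 0.
This assignment satisfies each clause.

P: 1, Q: 0, R: 1, S: 0, T: 0, U: 0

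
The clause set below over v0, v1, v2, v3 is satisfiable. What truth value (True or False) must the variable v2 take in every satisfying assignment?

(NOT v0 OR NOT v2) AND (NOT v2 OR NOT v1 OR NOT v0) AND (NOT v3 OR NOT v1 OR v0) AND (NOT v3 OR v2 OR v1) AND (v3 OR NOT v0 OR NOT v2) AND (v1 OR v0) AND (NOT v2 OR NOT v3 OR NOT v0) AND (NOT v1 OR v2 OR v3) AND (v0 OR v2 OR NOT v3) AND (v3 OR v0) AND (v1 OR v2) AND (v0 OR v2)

Suppose v2 = true.
(NOT v0) alone gives v0 = false.
(v1) alone gives v1 = true.
(NOT v3) alone gives v3 = false.
But (v3) is also a unit clause — contradiction.
So every satisfying assignment has v2 = False.

False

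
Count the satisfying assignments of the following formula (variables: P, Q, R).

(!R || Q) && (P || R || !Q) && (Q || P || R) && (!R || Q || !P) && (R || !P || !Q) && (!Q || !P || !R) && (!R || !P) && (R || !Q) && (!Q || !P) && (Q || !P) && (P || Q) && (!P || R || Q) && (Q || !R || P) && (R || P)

1

There are 2^3 = 8 truth assignments over (P, Q, R).
Check each against the 14 clauses (columns in the order P, Q, R):
  F F F  ✗ fails (Q || P || R)
  F F T  ✗ fails (!R || Q)
  F T F  ✗ fails (P || R || !Q)
  F T T  ✓ satisfies all
  T F F  ✗ fails (Q || !P)
  T F T  ✗ fails (!R || Q)
  T T F  ✗ fails (R || !P || !Q)
  T T T  ✗ fails (!Q || !P || !R)
1 of the 8 rows is a model.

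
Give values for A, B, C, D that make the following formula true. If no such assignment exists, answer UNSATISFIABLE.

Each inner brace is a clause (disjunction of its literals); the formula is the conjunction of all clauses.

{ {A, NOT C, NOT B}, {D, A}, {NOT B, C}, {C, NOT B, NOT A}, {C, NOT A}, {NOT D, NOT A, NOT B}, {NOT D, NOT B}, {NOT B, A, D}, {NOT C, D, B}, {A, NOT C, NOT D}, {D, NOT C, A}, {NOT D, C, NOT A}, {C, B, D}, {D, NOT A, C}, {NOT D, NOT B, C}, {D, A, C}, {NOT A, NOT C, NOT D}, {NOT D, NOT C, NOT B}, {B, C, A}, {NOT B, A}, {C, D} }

A: true, B: true, C: true, D: false

Case D = false:
From the singleton clause (A), A = true.
From the singleton clause (C), C = true.
From the singleton clause (B), B = true.
This assignment satisfies each clause.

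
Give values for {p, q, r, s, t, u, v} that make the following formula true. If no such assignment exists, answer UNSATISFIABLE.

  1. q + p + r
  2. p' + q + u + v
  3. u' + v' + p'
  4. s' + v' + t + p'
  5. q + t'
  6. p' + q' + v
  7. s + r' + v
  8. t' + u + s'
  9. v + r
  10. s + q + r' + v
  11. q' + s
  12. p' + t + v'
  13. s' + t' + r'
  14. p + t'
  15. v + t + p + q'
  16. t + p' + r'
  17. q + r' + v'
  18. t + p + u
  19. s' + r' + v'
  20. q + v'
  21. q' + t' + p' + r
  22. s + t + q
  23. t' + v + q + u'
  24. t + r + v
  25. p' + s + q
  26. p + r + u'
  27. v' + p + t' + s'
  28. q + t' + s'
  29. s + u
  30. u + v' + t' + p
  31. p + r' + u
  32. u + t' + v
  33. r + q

p ↦ 0, q ↦ 0, r ↦ 1, s ↦ 1, t ↦ 0, u ↦ 1, v ↦ 0

Suppose q = 0.
The clause (t') is unit, so t = 0.
The clause (v') is unit, so v = 0.
The clause (r) is unit, so r = 1.
The clause (s) is unit, so s = 1.
The clause (p') is unit, so p = 0.
The clause (u) is unit, so u = 1.
Every clause now holds.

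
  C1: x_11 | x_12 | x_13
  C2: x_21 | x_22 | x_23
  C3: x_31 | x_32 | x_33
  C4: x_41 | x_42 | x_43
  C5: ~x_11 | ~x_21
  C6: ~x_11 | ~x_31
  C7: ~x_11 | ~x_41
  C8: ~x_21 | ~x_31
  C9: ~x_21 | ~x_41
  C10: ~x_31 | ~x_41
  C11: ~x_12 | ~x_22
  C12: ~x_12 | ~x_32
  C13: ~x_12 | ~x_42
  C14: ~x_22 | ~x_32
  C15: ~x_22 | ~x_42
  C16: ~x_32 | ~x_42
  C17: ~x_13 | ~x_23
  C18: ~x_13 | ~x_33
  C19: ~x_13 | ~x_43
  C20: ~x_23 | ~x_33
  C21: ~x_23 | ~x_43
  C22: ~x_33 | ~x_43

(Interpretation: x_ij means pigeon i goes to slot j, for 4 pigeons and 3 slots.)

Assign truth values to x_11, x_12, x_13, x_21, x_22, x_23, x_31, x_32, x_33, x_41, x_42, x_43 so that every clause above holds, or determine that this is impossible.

Branch on x_11: set x_11 = 0.
Branch on x_12: set x_12 = 1.
(~x_22) alone gives x_22 = 0.
(~x_32) alone gives x_32 = 0.
(~x_42) alone gives x_42 = 0.
Branch on x_21: set x_21 = 1.
(~x_31) alone gives x_31 = 0.
(x_33) alone gives x_33 = 1.
(~x_41) alone gives x_41 = 0.
(x_43) alone gives x_43 = 1.
Now (~x_43) is unsatisfied and unit — conflict.
Undo x_21 and try x_21 = 0.
(x_23) alone gives x_23 = 1.
(~x_13) alone gives x_13 = 0.
(~x_33) alone gives x_33 = 0.
(x_31) alone gives x_31 = 1.
(~x_41) alone gives x_41 = 0.
(x_43) alone gives x_43 = 1.
Now (~x_43) is unsatisfied and unit — conflict.
Neither x_21 = 1 nor x_21 = 0 works.
Undo x_12 and try x_12 = 0.
(x_13) alone gives x_13 = 1.
(~x_23) alone gives x_23 = 0.
(~x_33) alone gives x_33 = 0.
(~x_43) alone gives x_43 = 0.
Branch on x_21: set x_21 = 1.
(~x_31) alone gives x_31 = 0.
(x_32) alone gives x_32 = 1.
(~x_41) alone gives x_41 = 0.
(x_42) alone gives x_42 = 1.
Now (~x_42) is unsatisfied and unit — conflict.
Undo x_21 and try x_21 = 0.
(x_22) alone gives x_22 = 1.
(~x_32) alone gives x_32 = 0.
(x_31) alone gives x_31 = 1.
(~x_41) alone gives x_41 = 0.
(x_42) alone gives x_42 = 1.
Now (~x_42) is unsatisfied and unit — conflict.
Neither x_21 = 1 nor x_21 = 0 works.
Neither x_12 = 1 nor x_12 = 0 works.
Undo x_11 and try x_11 = 1.
(~x_21) alone gives x_21 = 0.
(~x_31) alone gives x_31 = 0.
(~x_41) alone gives x_41 = 0.
Branch on x_22: set x_22 = 1.
(~x_12) alone gives x_12 = 0.
(~x_32) alone gives x_32 = 0.
(x_33) alone gives x_33 = 1.
(~x_42) alone gives x_42 = 0.
(x_43) alone gives x_43 = 1.
Now (~x_43) is unsatisfied and unit — conflict.
Undo x_22 and try x_22 = 0.
(x_23) alone gives x_23 = 1.
(~x_13) alone gives x_13 = 0.
(~x_33) alone gives x_33 = 0.
(x_32) alone gives x_32 = 1.
(~x_12) alone gives x_12 = 0.
(~x_42) alone gives x_42 = 0.
(x_43) alone gives x_43 = 1.
Now (~x_43) is unsatisfied and unit — conflict.
Neither x_22 = 1 nor x_22 = 0 works.
Neither x_11 = 1 nor x_11 = 0 works.

UNSATISFIABLE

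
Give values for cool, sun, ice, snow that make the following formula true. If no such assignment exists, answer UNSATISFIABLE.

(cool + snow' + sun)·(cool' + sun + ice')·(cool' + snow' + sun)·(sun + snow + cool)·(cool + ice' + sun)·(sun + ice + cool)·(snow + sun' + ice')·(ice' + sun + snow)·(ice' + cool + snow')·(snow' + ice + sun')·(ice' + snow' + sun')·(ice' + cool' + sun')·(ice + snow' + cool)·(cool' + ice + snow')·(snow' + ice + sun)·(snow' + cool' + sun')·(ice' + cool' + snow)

cool ↦ 1,  sun ↦ 0,  ice ↦ 0,  snow ↦ 0

Case cool = 1:
Case sun = 0:
(ice') alone gives ice = 0.
(snow') alone gives snow = 0.
Every clause now holds.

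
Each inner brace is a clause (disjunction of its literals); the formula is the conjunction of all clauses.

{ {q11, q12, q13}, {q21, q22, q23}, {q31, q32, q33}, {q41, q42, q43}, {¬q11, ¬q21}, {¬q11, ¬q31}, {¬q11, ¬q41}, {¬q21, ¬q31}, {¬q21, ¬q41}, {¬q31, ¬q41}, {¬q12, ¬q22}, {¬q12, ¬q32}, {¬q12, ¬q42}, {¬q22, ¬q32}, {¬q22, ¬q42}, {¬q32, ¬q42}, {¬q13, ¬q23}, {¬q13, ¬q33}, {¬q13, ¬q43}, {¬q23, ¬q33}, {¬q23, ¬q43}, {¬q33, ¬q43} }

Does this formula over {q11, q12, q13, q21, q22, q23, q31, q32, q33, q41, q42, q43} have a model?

No, unsatisfiable

Case q11 = False:
Case q12 = True:
Unit clause (¬q22) forces q22 = False.
Unit clause (¬q32) forces q32 = False.
Unit clause (¬q42) forces q42 = False.
Case q21 = True:
Unit clause (¬q31) forces q31 = False.
Unit clause (q33) forces q33 = True.
Unit clause (¬q41) forces q41 = False.
Unit clause (q43) forces q43 = True.
That conflicts with the unit clause (¬q43).
Backtrack on q21: now try q21 = False.
Unit clause (q23) forces q23 = True.
Unit clause (¬q13) forces q13 = False.
Unit clause (¬q33) forces q33 = False.
Unit clause (q31) forces q31 = True.
Unit clause (¬q41) forces q41 = False.
Unit clause (q43) forces q43 = True.
That conflicts with the unit clause (¬q43).
Both values of q21 lead to a conflict.
Backtrack on q12: now try q12 = False.
Unit clause (q13) forces q13 = True.
Unit clause (¬q23) forces q23 = False.
Unit clause (¬q33) forces q33 = False.
Unit clause (¬q43) forces q43 = False.
Case q21 = True:
Unit clause (¬q31) forces q31 = False.
Unit clause (q32) forces q32 = True.
Unit clause (¬q41) forces q41 = False.
Unit clause (q42) forces q42 = True.
That conflicts with the unit clause (¬q42).
Backtrack on q21: now try q21 = False.
Unit clause (q22) forces q22 = True.
Unit clause (¬q32) forces q32 = False.
Unit clause (q31) forces q31 = True.
Unit clause (¬q41) forces q41 = False.
Unit clause (q42) forces q42 = True.
That conflicts with the unit clause (¬q42).
Both values of q21 lead to a conflict.
Both values of q12 lead to a conflict.
Backtrack on q11: now try q11 = True.
Unit clause (¬q21) forces q21 = False.
Unit clause (¬q31) forces q31 = False.
Unit clause (¬q41) forces q41 = False.
Case q22 = True:
Unit clause (¬q12) forces q12 = False.
Unit clause (¬q32) forces q32 = False.
Unit clause (q33) forces q33 = True.
Unit clause (¬q42) forces q42 = False.
Unit clause (q43) forces q43 = True.
That conflicts with the unit clause (¬q43).
Backtrack on q22: now try q22 = False.
Unit clause (q23) forces q23 = True.
Unit clause (¬q13) forces q13 = False.
Unit clause (¬q33) forces q33 = False.
Unit clause (q32) forces q32 = True.
Unit clause (¬q12) forces q12 = False.
Unit clause (¬q42) forces q42 = False.
Unit clause (q43) forces q43 = True.
That conflicts with the unit clause (¬q43).
Both values of q22 lead to a conflict.
Both values of q11 lead to a conflict.
No assignment satisfies every clause.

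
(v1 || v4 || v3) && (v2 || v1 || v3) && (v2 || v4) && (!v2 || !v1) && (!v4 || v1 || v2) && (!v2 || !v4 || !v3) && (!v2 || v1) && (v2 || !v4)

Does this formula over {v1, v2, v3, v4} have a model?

No

Suppose v2 = true.
From the singleton clause (!v1), v1 = false.
But (v1) is also a unit clause — contradiction.
Undo v2 and try v2 = false.
From the singleton clause (v4), v4 = true.
But (!v4) is also a unit clause — contradiction.
Both values of v2 lead to a conflict.
No assignment satisfies every clause.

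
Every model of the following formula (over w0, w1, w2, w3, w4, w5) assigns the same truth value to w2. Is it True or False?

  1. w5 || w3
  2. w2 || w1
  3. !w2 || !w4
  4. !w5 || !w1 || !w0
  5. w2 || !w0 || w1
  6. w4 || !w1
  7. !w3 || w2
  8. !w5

True

Suppose w2 = false.
The clause (w1) is unit, so w1 = true.
The clause (w4) is unit, so w4 = true.
The clause (!w3) is unit, so w3 = false.
The clause (w5) is unit, so w5 = true.
Now (!w5) is unsatisfied and unit — conflict.
So every satisfying assignment has w2 = True.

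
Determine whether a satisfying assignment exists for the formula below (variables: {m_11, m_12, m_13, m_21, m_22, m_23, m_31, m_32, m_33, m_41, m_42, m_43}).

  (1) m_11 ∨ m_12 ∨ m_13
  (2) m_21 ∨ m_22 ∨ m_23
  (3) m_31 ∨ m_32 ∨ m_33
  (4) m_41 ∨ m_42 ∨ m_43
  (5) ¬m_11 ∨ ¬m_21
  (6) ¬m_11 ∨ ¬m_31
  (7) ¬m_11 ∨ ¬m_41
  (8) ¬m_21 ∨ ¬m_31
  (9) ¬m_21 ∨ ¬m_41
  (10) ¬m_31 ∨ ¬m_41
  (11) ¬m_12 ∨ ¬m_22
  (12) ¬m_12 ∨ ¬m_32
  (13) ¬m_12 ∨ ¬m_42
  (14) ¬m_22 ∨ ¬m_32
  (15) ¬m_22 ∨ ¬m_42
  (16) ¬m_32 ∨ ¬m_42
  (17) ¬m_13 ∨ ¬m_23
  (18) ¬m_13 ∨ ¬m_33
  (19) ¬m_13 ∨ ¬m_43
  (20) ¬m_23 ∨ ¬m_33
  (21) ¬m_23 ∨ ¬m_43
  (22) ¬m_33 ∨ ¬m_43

No

Try m_11 = False.
Try m_12 = True.
(¬m_22) alone gives m_22 = False.
(¬m_32) alone gives m_32 = False.
(¬m_42) alone gives m_42 = False.
Try m_21 = True.
(¬m_31) alone gives m_31 = False.
(m_33) alone gives m_33 = True.
(¬m_41) alone gives m_41 = False.
(m_43) alone gives m_43 = True.
Now (¬m_43) is unsatisfied and unit — conflict.
Backtrack on m_21: now try m_21 = False.
(m_23) alone gives m_23 = True.
(¬m_13) alone gives m_13 = False.
(¬m_33) alone gives m_33 = False.
(m_31) alone gives m_31 = True.
(¬m_41) alone gives m_41 = False.
(m_43) alone gives m_43 = True.
Now (¬m_43) is unsatisfied and unit — conflict.
Either choice for m_21 ends in contradiction.
Backtrack on m_12: now try m_12 = False.
(m_13) alone gives m_13 = True.
(¬m_23) alone gives m_23 = False.
(¬m_33) alone gives m_33 = False.
(¬m_43) alone gives m_43 = False.
Try m_21 = True.
(¬m_31) alone gives m_31 = False.
(m_32) alone gives m_32 = True.
(¬m_41) alone gives m_41 = False.
(m_42) alone gives m_42 = True.
Now (¬m_42) is unsatisfied and unit — conflict.
Backtrack on m_21: now try m_21 = False.
(m_22) alone gives m_22 = True.
(¬m_32) alone gives m_32 = False.
(m_31) alone gives m_31 = True.
(¬m_41) alone gives m_41 = False.
(m_42) alone gives m_42 = True.
Now (¬m_42) is unsatisfied and unit — conflict.
Either choice for m_21 ends in contradiction.
Either choice for m_12 ends in contradiction.
Backtrack on m_11: now try m_11 = True.
(¬m_21) alone gives m_21 = False.
(¬m_31) alone gives m_31 = False.
(¬m_41) alone gives m_41 = False.
Try m_22 = True.
(¬m_12) alone gives m_12 = False.
(¬m_32) alone gives m_32 = False.
(m_33) alone gives m_33 = True.
(¬m_42) alone gives m_42 = False.
(m_43) alone gives m_43 = True.
Now (¬m_43) is unsatisfied and unit — conflict.
Backtrack on m_22: now try m_22 = False.
(m_23) alone gives m_23 = True.
(¬m_13) alone gives m_13 = False.
(¬m_33) alone gives m_33 = False.
(m_32) alone gives m_32 = True.
(¬m_12) alone gives m_12 = False.
(¬m_42) alone gives m_42 = False.
(m_43) alone gives m_43 = True.
Now (¬m_43) is unsatisfied and unit — conflict.
Either choice for m_22 ends in contradiction.
Either choice for m_11 ends in contradiction.
No assignment satisfies every clause.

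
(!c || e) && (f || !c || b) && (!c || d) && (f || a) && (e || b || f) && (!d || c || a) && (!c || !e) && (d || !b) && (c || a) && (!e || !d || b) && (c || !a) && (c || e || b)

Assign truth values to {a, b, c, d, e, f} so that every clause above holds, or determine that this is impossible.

UNSATISFIABLE

Branch on c: set c = false.
From the singleton clause (a), a = true.
But (!a) is also a unit clause — contradiction.
Backtrack on c: now try c = true.
From the singleton clause (e), e = true.
But (!e) is also a unit clause — contradiction.
Neither c = true nor c = false works.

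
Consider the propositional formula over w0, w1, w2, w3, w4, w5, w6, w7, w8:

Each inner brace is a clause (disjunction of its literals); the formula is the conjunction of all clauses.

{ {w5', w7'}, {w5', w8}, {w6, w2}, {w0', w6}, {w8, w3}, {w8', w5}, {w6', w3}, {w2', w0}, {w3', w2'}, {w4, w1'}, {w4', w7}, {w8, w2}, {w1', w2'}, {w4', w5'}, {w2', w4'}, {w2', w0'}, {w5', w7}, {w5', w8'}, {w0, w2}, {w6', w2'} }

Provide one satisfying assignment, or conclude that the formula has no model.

Try w5 = 0.
Unit clause (w8') forces w8 = 0.
Unit clause (w3) forces w3 = 1.
Unit clause (w2') forces w2 = 0.
That conflicts with the unit clause (w2).
Undo w5 and try w5 = 1.
Unit clause (w7') forces w7 = 0.
That conflicts with the unit clause (w7).
Either choice for w5 ends in contradiction.

UNSATISFIABLE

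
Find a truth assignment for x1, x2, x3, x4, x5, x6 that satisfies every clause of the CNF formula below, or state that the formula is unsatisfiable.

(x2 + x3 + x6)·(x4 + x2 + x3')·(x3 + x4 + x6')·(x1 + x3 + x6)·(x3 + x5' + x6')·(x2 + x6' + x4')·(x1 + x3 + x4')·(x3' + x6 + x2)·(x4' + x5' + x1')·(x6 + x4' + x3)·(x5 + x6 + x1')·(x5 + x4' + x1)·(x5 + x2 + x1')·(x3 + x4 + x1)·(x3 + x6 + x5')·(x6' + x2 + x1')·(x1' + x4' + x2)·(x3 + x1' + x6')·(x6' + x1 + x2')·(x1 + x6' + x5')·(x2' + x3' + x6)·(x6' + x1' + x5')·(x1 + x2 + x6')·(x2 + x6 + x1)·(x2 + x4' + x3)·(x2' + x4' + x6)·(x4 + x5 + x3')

x1 ↦ 1,  x2 ↦ 1,  x3 ↦ 1,  x4 ↦ 1,  x5 ↦ 0,  x6 ↦ 1

Try x2 = 1.
Try x6 = 1.
The clause (x1) is unit, so x1 = 1.
The clause (x3) is unit, so x3 = 1.
The clause (x5') is unit, so x5 = 0.
The clause (x4) is unit, so x4 = 1.
All clauses are satisfied.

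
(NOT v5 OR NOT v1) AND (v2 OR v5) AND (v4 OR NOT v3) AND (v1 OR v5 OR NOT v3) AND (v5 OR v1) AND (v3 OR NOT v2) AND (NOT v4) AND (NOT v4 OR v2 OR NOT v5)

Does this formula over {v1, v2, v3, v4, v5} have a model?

From the singleton clause (NOT v4), v4 = false.
From the singleton clause (NOT v3), v3 = false.
From the singleton clause (NOT v2), v2 = false.
From the singleton clause (v5), v5 = true.
From the singleton clause (NOT v1), v1 = false.
All clauses are satisfied.
A satisfying assignment: v1: false, v2: false, v3: false, v4: false, v5: true.

Yes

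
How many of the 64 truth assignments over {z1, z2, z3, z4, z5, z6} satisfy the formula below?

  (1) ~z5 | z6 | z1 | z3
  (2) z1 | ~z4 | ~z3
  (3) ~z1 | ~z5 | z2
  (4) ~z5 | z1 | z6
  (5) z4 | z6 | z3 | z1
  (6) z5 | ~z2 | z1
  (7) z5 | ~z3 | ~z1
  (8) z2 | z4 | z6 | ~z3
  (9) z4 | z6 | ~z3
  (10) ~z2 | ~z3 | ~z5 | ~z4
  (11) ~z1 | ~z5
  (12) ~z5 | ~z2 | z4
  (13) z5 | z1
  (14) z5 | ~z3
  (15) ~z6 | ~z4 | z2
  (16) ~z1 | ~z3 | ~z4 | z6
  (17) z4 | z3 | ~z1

There are 2^6 = 64 truth assignments over (z1, z2, z3, z4, z5, z6).
Split on z2. With z2 = 1, the clauses containing z2 are satisfied and ~z2 drops from the rest; 3 of the 2^5 = 32 assignments to the other variables satisfy what remains.
With z2 = 0, by the same count on the reduced clause set, 3 assignments work.
(One model: z1=F, z2=F, z3=F, z4=F, z5=T, z6=T.)
Total: 3 + 3 = 6.

6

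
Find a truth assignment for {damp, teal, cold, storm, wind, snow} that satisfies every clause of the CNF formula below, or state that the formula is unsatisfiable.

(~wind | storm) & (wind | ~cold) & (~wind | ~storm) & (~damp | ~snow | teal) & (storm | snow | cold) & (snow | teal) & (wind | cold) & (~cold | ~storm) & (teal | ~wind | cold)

UNSATISFIABLE

Try wind = 0.
Unit clause (~cold) forces cold = 0.
But (cold) is also a unit clause — contradiction.
Backtrack on wind: now try wind = 1.
Unit clause (storm) forces storm = 1.
But (~storm) is also a unit clause — contradiction.
Either choice for wind ends in contradiction.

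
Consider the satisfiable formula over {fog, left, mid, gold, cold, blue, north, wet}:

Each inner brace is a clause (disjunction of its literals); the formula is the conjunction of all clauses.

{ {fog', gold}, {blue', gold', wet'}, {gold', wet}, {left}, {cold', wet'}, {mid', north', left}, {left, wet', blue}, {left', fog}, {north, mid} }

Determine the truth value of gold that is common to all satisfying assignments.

True

Suppose gold = 0.
(fog') alone gives fog = 0.
(left) alone gives left = 1.
That conflicts with the unit clause (left').
So every satisfying assignment has gold = True.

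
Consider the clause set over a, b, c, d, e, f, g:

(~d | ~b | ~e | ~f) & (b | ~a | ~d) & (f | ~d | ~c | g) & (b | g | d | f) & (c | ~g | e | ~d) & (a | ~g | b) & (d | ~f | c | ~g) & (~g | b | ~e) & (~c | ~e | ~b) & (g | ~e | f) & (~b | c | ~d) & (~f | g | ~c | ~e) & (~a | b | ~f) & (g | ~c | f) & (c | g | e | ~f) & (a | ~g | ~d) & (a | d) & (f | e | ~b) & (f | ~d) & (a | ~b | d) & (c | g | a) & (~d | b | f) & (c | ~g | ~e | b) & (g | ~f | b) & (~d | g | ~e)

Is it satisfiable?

Yes, satisfiable

Suppose a = 1.
Suppose b = 0.
From the singleton clause (~d), d = 0.
From the singleton clause (~f), f = 0.
From the singleton clause (g), g = 1.
From the singleton clause (~e), e = 0.
No clause remains; c is free.
A satisfying assignment: a ↦ 1; b ↦ 0; c ↦ 1; d ↦ 0; e ↦ 0; f ↦ 0; g ↦ 1.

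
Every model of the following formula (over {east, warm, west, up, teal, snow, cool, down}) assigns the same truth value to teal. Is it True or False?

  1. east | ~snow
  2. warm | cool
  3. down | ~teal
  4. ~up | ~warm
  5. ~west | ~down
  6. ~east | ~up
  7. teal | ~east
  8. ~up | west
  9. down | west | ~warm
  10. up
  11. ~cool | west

Suppose teal = 1.
From the singleton clause (down), down = 1.
From the singleton clause (~west), west = 0.
From the singleton clause (~up), up = 0.
But (up) is also a unit clause — contradiction.
So every satisfying assignment has teal = False.

False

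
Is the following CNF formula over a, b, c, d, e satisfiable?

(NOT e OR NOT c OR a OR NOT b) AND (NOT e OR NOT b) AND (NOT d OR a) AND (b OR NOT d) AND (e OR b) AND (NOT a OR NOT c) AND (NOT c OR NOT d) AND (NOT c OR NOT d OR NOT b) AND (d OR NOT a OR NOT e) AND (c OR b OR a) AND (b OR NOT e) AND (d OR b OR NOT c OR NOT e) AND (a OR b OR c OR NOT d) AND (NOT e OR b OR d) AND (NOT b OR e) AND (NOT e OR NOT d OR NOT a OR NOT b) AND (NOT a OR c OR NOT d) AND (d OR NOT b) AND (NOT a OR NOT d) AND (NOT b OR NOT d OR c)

Try e = false.
Unit clause (b) forces b = true.
Now (NOT b) is unsatisfied and unit — conflict.
That branch fails; take e = true instead.
Unit clause (NOT b) forces b = false.
Now (b) is unsatisfied and unit — conflict.
Neither e = true nor e = false works.
No assignment satisfies every clause.

No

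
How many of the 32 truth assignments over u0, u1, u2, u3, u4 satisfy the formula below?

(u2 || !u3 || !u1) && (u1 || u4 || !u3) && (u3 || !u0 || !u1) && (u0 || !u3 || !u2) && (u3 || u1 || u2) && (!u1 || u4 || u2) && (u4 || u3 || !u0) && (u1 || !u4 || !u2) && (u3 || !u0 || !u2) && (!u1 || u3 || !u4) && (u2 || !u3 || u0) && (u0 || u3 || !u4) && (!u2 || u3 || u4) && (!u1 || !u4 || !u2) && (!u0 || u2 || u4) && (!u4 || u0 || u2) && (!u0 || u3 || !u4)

2

There are 2^5 = 32 truth assignments over (u0, u1, u2, u3, u4).
Split on u0. With u0 = true, the clauses containing u0 are satisfied and !u0 drops from the rest; 2 of the 2^4 = 16 assignments to the other variables satisfy what remains.
With u0 = false, by the same count on the reduced clause set, 0 assignments work.
Total: 2 + 0 = 2.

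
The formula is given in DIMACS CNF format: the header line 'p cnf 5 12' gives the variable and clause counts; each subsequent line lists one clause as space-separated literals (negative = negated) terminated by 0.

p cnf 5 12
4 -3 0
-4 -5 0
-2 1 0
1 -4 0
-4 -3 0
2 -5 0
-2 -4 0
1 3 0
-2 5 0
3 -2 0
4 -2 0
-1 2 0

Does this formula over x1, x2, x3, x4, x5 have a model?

No, unsatisfiable

Branch on x4: set x4 = True.
From the singleton clause (¬x5), x5 = False.
From the singleton clause (x1), x1 = True.
From the singleton clause (¬x3), x3 = False.
From the singleton clause (¬x2), x2 = False.
That conflicts with the unit clause (x2).
Undo x4 and try x4 = False.
From the singleton clause (¬x3), x3 = False.
From the singleton clause (x1), x1 = True.
From the singleton clause (¬x2), x2 = False.
That conflicts with the unit clause (x2).
Neither x4 = True nor x4 = False works.
No assignment satisfies every clause.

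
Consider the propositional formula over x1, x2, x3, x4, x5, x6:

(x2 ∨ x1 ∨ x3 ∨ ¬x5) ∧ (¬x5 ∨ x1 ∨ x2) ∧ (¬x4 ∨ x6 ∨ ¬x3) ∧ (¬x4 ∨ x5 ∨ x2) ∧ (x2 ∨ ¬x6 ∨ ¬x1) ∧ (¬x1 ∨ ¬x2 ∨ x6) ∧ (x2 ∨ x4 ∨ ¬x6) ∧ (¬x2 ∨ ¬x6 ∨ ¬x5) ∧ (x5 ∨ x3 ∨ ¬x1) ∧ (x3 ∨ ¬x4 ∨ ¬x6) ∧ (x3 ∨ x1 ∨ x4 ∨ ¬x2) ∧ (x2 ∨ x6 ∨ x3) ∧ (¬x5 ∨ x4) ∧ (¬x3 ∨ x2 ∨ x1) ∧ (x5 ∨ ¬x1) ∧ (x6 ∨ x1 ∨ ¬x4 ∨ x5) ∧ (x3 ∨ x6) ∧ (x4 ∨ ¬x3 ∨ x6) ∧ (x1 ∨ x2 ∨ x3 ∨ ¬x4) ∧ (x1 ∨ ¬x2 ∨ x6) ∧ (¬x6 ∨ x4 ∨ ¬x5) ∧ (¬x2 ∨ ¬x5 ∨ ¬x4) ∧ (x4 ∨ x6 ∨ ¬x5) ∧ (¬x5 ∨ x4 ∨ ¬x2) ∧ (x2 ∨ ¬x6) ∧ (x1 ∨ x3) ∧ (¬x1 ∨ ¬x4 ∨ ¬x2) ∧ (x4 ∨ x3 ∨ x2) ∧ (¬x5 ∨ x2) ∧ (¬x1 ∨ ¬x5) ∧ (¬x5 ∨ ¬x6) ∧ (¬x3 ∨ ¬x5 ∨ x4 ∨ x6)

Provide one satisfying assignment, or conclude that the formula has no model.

x1=False,  x2=True,  x3=True,  x4=True,  x5=False,  x6=True

Case x5 = False:
From the singleton clause (¬x1), x1 = False.
From the singleton clause (x3), x3 = True.
From the singleton clause (x2), x2 = True.
From the singleton clause (x6), x6 = True.
Every clause is now satisfied; x4 is unconstrained.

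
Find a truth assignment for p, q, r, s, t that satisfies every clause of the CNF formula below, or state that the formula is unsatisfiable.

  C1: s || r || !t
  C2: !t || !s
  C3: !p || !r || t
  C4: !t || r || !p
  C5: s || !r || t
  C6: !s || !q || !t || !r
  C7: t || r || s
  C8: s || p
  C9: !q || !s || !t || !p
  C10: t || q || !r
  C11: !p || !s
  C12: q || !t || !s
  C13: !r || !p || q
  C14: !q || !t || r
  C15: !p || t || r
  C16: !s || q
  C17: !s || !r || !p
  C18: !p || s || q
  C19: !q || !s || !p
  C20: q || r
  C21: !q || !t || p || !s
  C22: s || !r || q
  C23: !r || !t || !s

Try t = false.
Try p = false.
From the singleton clause (s), s = true.
From the singleton clause (q), q = true.
All clauses hold; r can take either value.

p=false; q=true; r=true; s=true; t=false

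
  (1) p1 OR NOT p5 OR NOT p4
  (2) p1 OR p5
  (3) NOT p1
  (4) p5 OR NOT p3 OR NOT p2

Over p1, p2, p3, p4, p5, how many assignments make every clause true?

There are 2^5 = 32 truth assignments over (p1, p2, p3, p4, p5).
Split on p2. With p2 = true, the clauses containing p2 are satisfied and NOT p2 drops from the rest; 2 of the 2^4 = 16 assignments to the other variables satisfy what remains.
With p2 = false, by the same count on the reduced clause set, 2 assignments work.
Total: 2 + 2 = 4.

4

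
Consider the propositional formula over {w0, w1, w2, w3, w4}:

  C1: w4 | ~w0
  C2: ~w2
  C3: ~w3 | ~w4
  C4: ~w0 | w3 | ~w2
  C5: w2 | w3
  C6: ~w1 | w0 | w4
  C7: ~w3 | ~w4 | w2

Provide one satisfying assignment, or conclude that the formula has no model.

w0 ↦ 0; w1 ↦ 0; w2 ↦ 0; w3 ↦ 1; w4 ↦ 0

Unit clause (~w2) forces w2 = 0.
Unit clause (w3) forces w3 = 1.
Unit clause (~w4) forces w4 = 0.
Unit clause (~w0) forces w0 = 0.
Unit clause (~w1) forces w1 = 0.
All clauses are satisfied.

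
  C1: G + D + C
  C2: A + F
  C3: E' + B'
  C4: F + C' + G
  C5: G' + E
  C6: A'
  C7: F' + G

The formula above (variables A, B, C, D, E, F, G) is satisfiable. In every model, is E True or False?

True

Suppose E = 0.
(G') alone gives G = 0.
(A') alone gives A = 0.
(F) alone gives F = 1.
Now (F') is unsatisfied and unit — conflict.
So every satisfying assignment has E = True.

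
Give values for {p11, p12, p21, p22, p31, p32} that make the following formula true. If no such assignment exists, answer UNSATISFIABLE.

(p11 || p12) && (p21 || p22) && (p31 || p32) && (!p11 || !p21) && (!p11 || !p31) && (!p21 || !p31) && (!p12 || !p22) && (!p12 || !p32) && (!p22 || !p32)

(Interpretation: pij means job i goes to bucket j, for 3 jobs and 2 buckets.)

Branch on p11: set p11 = true.
Unit clause (!p21) forces p21 = false.
Unit clause (p22) forces p22 = true.
Unit clause (!p31) forces p31 = false.
Unit clause (p32) forces p32 = true.
Now (!p32) is unsatisfied and unit — conflict.
So p11 must be the other value — set p11 = false.
Unit clause (p12) forces p12 = true.
Unit clause (!p22) forces p22 = false.
Unit clause (p21) forces p21 = true.
Unit clause (!p31) forces p31 = false.
Unit clause (p32) forces p32 = true.
Now (!p32) is unsatisfied and unit — conflict.
Either choice for p11 ends in contradiction.

UNSATISFIABLE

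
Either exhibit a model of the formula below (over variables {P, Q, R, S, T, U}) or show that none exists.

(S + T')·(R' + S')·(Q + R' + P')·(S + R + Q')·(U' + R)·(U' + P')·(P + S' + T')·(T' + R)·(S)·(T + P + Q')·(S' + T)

UNSATISFIABLE

The clause (S) is unit, so S = 1.
The clause (R') is unit, so R = 0.
The clause (U') is unit, so U = 0.
The clause (T') is unit, so T = 0.
Now (T) is unsatisfied and unit — conflict.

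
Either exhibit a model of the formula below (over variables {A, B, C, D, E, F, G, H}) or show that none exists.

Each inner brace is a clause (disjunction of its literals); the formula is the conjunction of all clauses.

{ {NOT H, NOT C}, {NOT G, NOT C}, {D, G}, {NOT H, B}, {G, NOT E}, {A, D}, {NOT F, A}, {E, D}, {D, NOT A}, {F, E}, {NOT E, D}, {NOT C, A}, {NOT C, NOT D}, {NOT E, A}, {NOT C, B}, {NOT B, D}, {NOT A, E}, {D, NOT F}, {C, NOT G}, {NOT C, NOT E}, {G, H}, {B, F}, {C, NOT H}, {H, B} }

UNSATISFIABLE

Branch on H: set H = false.
The clause (G) is unit, so G = true.
The clause (NOT C) is unit, so C = false.
Now (C) is unsatisfied and unit — conflict.
So H must be the other value — set H = true.
The clause (NOT C) is unit, so C = false.
Now (C) is unsatisfied and unit — conflict.
Either choice for H ends in contradiction.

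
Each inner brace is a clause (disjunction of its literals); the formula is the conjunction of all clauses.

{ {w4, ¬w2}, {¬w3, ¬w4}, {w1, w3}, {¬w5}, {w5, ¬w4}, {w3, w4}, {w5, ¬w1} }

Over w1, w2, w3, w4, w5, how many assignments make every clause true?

1

There are 2^5 = 32 truth assignments over (w1, w2, w3, w4, w5).
Split on w5. With w5 = True, the clauses containing w5 are satisfied and ¬w5 drops from the rest; 0 of the 2^4 = 16 assignments to the other variables satisfy what remains.
With w5 = False, by the same count on the reduced clause set, 1 assignment works.
(One model: w1=F, w2=F, w3=T, w4=F, w5=F.)
Total: 0 + 1 = 1.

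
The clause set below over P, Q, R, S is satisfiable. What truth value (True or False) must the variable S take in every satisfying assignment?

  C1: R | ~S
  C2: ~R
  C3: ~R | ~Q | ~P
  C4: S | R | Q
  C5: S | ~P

False

Suppose S = 1.
Unit clause (R) forces R = 1.
Now (~R) is unsatisfied and unit — conflict.
So every satisfying assignment has S = False.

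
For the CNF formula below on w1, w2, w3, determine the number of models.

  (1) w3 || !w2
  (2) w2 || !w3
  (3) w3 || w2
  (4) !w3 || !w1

There are 2^3 = 8 truth assignments over (w1, w2, w3).
Split on w1. With w1 = true, the clauses containing w1 are satisfied and !w1 drops from the rest; 0 of the 2^2 = 4 assignments to the other variables satisfy what remains.
With w1 = false, by the same count on the reduced clause set, 1 assignment works.
Total: 0 + 1 = 1.

1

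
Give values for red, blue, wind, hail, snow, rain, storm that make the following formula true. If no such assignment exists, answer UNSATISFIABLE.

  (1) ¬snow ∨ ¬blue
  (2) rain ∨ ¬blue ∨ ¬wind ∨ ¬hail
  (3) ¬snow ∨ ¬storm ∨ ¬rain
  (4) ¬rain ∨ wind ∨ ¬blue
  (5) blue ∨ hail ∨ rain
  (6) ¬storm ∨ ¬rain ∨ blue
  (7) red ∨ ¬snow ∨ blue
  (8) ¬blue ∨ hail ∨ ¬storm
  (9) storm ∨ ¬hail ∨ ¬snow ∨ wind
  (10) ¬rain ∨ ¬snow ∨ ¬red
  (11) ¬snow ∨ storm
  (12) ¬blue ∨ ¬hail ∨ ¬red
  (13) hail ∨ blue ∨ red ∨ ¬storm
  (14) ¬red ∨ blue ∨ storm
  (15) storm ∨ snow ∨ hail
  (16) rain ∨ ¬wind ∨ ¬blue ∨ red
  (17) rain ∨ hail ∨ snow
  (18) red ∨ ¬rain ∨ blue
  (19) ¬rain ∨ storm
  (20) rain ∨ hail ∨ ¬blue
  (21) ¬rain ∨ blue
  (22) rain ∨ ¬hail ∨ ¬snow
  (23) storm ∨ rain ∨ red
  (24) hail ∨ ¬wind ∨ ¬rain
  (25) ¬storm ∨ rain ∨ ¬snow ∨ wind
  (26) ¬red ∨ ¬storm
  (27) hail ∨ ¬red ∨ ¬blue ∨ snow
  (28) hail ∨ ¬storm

Case snow = False:
Case storm = True:
(¬red) alone gives red = False.
(hail) alone gives hail = True.
Case rain = False:
Case blue = False:
No clause remains; wind is free.

red: False, blue: False, wind: True, hail: True, snow: False, rain: False, storm: True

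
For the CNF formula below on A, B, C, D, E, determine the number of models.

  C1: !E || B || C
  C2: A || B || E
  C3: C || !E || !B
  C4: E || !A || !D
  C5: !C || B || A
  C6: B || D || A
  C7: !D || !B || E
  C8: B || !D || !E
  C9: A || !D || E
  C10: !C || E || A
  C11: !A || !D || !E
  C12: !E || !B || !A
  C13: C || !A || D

6

There are 2^5 = 32 truth assignments over (A, B, C, D, E).
Split on D. With D = true, the clauses containing D are satisfied and !D drops from the rest; 1 of the 2^4 = 16 assignments to the other variables satisfy what remains.
With D = false, by the same count on the reduced clause set, 5 assignments work.
(One model: A=F, B=T, C=F, D=F, E=F.)
Total: 1 + 5 = 6.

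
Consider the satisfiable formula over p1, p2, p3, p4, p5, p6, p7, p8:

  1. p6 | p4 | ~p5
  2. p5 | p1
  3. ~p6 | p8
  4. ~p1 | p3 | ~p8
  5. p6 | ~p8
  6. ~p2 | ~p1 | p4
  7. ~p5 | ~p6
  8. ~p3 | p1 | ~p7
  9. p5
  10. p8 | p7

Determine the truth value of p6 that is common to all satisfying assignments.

Suppose p6 = 1.
From the singleton clause (p8), p8 = 1.
From the singleton clause (~p5), p5 = 0.
But (p5) is also a unit clause — contradiction.
So every satisfying assignment has p6 = False.

False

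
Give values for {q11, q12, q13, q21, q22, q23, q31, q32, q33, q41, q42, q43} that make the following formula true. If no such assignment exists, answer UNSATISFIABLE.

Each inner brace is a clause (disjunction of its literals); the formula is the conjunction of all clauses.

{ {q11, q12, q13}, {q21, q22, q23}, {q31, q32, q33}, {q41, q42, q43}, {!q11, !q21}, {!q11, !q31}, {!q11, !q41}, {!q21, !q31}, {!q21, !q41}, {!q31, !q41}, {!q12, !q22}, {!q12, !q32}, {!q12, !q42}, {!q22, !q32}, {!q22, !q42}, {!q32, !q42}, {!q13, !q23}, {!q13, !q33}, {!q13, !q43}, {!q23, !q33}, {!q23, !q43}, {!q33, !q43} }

Case q11 = false:
Case q12 = true:
The clause (!q22) is unit, so q22 = false.
The clause (!q32) is unit, so q32 = false.
The clause (!q42) is unit, so q42 = false.
Case q21 = true:
The clause (!q31) is unit, so q31 = false.
The clause (q33) is unit, so q33 = true.
The clause (!q41) is unit, so q41 = false.
The clause (q43) is unit, so q43 = true.
But (!q43) is also a unit clause — contradiction.
That branch fails; take q21 = false instead.
The clause (q23) is unit, so q23 = true.
The clause (!q13) is unit, so q13 = false.
The clause (!q33) is unit, so q33 = false.
The clause (q31) is unit, so q31 = true.
The clause (!q41) is unit, so q41 = false.
The clause (q43) is unit, so q43 = true.
But (!q43) is also a unit clause — contradiction.
Either choice for q21 ends in contradiction.
That branch fails; take q12 = false instead.
The clause (q13) is unit, so q13 = true.
The clause (!q23) is unit, so q23 = false.
The clause (!q33) is unit, so q33 = false.
The clause (!q43) is unit, so q43 = false.
Case q21 = true:
The clause (!q31) is unit, so q31 = false.
The clause (q32) is unit, so q32 = true.
The clause (!q41) is unit, so q41 = false.
The clause (q42) is unit, so q42 = true.
But (!q42) is also a unit clause — contradiction.
That branch fails; take q21 = false instead.
The clause (q22) is unit, so q22 = true.
The clause (!q32) is unit, so q32 = false.
The clause (q31) is unit, so q31 = true.
The clause (!q41) is unit, so q41 = false.
The clause (q42) is unit, so q42 = true.
But (!q42) is also a unit clause — contradiction.
Either choice for q21 ends in contradiction.
Either choice for q12 ends in contradiction.
That branch fails; take q11 = true instead.
The clause (!q21) is unit, so q21 = false.
The clause (!q31) is unit, so q31 = false.
The clause (!q41) is unit, so q41 = false.
Case q22 = true:
The clause (!q12) is unit, so q12 = false.
The clause (!q32) is unit, so q32 = false.
The clause (q33) is unit, so q33 = true.
The clause (!q42) is unit, so q42 = false.
The clause (q43) is unit, so q43 = true.
But (!q43) is also a unit clause — contradiction.
That branch fails; take q22 = false instead.
The clause (q23) is unit, so q23 = true.
The clause (!q13) is unit, so q13 = false.
The clause (!q33) is unit, so q33 = false.
The clause (q32) is unit, so q32 = true.
The clause (!q12) is unit, so q12 = false.
The clause (!q42) is unit, so q42 = false.
The clause (q43) is unit, so q43 = true.
But (!q43) is also a unit clause — contradiction.
Either choice for q22 ends in contradiction.
Either choice for q11 ends in contradiction.

UNSATISFIABLE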